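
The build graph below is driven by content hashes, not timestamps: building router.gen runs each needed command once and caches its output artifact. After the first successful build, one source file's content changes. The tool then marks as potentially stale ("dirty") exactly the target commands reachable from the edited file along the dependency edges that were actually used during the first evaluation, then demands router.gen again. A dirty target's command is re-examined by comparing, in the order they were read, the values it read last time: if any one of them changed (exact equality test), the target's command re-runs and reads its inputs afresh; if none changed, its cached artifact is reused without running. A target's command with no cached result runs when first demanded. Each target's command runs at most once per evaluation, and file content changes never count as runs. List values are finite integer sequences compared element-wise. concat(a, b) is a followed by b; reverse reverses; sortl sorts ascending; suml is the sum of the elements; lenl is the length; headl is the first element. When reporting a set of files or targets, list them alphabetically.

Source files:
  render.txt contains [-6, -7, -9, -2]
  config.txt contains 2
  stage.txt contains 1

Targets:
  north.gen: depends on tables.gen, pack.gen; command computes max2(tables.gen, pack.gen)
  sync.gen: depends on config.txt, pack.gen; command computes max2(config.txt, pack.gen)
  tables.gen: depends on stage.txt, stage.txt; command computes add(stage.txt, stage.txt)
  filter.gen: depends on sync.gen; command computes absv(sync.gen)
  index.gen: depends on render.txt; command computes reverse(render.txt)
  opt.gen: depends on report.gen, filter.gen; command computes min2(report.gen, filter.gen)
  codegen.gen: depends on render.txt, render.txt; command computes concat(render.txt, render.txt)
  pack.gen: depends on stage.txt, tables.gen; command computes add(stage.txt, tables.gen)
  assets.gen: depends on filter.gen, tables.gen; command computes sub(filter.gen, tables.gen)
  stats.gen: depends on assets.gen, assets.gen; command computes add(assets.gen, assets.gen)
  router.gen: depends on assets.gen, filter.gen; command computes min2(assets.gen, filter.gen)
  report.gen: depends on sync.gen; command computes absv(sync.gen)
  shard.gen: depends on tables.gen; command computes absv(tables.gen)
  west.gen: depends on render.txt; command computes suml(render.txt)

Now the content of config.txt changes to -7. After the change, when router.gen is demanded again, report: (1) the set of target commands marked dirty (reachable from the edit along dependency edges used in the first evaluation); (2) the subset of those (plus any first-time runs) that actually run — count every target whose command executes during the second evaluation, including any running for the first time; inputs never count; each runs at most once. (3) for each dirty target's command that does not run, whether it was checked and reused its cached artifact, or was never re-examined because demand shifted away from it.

Initial pass — values computed on the first demand:
  tables.gen = add(1, 1) = 2
  pack.gen = add(1, 2) = 3
  sync.gen = max2(2, 3) = 3
  filter.gen = absv(3) = 3
  assets.gen = sub(3, 2) = 1
  router.gen = min2(1, 3) = 1

Second demand — change propagation:
  sync.gen: re-runs because config.txt 2->-7; new result 3 (unchanged).
  filter.gen: re-examined; everything it read last time is the same (sync.gen unchanged) — cache 3 kept, no run.
  assets.gen: re-examined; everything it read last time is the same (filter.gen unchanged, tables.gen unchanged) — cache 1 kept, no run.
  router.gen: re-examined; everything it read last time is the same (assets.gen unchanged, filter.gen unchanged) — cache 1 kept, no run.

The important point: sync.gen recomputes to an identical value, and the output ends up unchanged.

Dirty set: assets.gen, filter.gen, router.gen, sync.gen.
Run set: sync.gen (1 run).
Re-examined without running (cache reused): assets.gen, filter.gen, router.gen.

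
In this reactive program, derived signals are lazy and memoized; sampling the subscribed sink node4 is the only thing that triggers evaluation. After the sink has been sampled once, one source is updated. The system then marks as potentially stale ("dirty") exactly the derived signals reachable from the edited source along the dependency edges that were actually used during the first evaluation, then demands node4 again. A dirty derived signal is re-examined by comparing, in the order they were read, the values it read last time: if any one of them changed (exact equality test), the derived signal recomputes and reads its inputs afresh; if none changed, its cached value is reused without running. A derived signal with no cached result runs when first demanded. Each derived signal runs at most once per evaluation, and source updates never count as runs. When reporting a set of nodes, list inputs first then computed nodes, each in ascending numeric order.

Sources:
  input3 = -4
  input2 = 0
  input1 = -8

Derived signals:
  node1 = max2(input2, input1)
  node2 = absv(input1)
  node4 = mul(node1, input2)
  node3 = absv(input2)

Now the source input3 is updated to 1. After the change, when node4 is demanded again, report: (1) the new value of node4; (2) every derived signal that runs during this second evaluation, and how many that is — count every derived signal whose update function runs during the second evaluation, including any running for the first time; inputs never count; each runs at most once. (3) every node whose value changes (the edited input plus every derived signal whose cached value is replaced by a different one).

Demanding node4 again yields 0.
0 derived signals run: none.
The nodes whose values change: input3.
Note the shortcut — nothing in the graph depends on input3 at all, so no recomputation happens.

First demand of the output computes:
  node1 = max2(0, -8) = 0
  node4 = mul(0, 0) = 0

After the edit, cleaning proceeds:
  no node depends on input3 at all; the second demand re-runs nothing.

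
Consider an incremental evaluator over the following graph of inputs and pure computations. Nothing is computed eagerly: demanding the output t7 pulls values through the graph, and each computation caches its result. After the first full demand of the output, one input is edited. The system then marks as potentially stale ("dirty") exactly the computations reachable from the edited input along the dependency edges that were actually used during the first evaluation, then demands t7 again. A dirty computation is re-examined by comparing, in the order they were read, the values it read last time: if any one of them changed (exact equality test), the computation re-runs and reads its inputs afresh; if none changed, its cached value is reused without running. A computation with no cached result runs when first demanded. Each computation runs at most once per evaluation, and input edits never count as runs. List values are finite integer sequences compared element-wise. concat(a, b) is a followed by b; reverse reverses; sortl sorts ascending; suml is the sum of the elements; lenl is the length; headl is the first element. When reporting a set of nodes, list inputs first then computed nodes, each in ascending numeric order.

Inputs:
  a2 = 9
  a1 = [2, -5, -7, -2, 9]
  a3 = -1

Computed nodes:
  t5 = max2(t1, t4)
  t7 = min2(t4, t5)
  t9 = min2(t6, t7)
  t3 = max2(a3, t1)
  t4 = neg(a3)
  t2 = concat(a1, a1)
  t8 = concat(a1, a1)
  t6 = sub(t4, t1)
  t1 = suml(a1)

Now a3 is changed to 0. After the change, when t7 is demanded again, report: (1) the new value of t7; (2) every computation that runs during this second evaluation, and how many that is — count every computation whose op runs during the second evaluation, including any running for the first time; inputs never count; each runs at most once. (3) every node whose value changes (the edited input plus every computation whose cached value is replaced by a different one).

Initial pass — values computed on the first demand:
  t1 = suml([2, -5, -7, -2, 9]) = -3
  t4 = neg(-1) = 1
  t5 = max2(-3, 1) = 1
  t7 = min2(1, 1) = 1

Second demand — change propagation:
  t4: re-runs because a3 -1->0; new result 0.
  t5: re-runs because t4 1->0; new result 0.
  t7: re-runs because t4 1->0; t5 1->0; new result 0.

t7 now evaluates to 0.
Run set: t4, t5, t7 (3 run).
Changed values: a3, t4, t5, t7.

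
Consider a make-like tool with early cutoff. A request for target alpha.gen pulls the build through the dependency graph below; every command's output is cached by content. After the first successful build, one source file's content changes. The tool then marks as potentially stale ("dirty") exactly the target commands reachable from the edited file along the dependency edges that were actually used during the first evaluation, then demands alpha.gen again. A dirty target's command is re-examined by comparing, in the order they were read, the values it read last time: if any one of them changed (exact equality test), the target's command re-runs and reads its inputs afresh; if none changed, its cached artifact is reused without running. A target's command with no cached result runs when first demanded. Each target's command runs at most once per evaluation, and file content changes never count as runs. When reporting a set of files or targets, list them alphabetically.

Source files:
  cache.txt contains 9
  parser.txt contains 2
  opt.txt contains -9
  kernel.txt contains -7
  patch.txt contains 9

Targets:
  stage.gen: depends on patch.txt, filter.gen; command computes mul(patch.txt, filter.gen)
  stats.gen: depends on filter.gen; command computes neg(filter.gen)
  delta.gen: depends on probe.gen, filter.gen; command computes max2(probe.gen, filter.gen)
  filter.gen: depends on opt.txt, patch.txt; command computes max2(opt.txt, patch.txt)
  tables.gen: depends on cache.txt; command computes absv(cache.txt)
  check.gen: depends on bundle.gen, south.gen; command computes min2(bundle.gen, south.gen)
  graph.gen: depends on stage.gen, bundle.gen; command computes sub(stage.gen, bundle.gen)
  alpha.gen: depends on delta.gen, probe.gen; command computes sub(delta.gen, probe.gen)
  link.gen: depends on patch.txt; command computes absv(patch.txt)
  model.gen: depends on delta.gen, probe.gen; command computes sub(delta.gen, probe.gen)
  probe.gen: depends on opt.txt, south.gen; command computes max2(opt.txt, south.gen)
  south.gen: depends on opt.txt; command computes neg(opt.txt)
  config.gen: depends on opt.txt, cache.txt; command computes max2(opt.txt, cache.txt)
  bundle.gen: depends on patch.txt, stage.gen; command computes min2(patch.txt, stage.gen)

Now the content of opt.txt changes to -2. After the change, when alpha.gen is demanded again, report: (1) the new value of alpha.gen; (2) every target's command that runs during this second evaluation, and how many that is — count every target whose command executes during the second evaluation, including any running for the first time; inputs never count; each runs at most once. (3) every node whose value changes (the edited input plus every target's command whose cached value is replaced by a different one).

First demand of the output computes:
  filter.gen = max2(-9, 9) = 9
  south.gen = neg(-9) = 9
  probe.gen = max2(-9, 9) = 9
  delta.gen = max2(9, 9) = 9
  alpha.gen = sub(9, 9) = 0

After the edit, cleaning proceeds:
  filter.gen: a read changed (opt.txt -9->-2) — executes, giving 9 — identical to its old value.
  south.gen: a read changed (opt.txt -9->-2) — executes, giving 2.
  probe.gen: a read changed (opt.txt -9->-2; south.gen 9->2) — executes, giving 2.
  delta.gen: a read changed (probe.gen 9->2) — executes, giving 9 — identical to its old value.
  alpha.gen: a read changed (probe.gen 9->2) — executes, giving 7.

Demanding alpha.gen again yields 7.
5 target commands run: alpha.gen, delta.gen, filter.gen, probe.gen, south.gen.
The nodes whose values change: alpha.gen, opt.txt, probe.gen, south.gen.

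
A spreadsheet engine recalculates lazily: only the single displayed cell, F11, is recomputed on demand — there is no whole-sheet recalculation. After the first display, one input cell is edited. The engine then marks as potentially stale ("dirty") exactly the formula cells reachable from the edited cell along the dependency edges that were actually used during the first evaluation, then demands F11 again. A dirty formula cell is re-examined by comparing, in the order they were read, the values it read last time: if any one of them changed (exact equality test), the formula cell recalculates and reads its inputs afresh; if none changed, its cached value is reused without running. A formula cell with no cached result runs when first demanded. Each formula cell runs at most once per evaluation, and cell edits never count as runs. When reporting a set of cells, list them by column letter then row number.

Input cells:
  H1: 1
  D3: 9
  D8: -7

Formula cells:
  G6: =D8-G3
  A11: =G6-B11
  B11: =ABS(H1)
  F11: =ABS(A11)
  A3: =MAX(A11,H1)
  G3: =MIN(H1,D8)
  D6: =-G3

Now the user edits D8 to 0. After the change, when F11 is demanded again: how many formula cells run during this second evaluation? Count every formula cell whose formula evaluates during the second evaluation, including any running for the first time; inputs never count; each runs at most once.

Formula cells that run: G3, G6 — 2 in total.
Key observation: the change is absorbed at G6 — it re-runs but produces the same value, and the output's value is unchanged.

First evaluation (everything demanded from the output):
  B11 = ABS(1) = 1
  G3 = MIN(1, -7) = -7
  G6 = -7 - -7 = 0
  A11 = 0 - 1 = -1
  F11 = ABS(-1) = 1

Propagation after the edit:
  G3: runs — D8 -7->0; result 0.
  G6: runs — D8 -7->0; G3 -7->0; result 0 (same value as before).
  A11: checked — values it read are unchanged (G6 unchanged, B11 unchanged); reused cached -1 without running.
  F11: checked — values it read are unchanged (A11 unchanged); reused cached 1 without running.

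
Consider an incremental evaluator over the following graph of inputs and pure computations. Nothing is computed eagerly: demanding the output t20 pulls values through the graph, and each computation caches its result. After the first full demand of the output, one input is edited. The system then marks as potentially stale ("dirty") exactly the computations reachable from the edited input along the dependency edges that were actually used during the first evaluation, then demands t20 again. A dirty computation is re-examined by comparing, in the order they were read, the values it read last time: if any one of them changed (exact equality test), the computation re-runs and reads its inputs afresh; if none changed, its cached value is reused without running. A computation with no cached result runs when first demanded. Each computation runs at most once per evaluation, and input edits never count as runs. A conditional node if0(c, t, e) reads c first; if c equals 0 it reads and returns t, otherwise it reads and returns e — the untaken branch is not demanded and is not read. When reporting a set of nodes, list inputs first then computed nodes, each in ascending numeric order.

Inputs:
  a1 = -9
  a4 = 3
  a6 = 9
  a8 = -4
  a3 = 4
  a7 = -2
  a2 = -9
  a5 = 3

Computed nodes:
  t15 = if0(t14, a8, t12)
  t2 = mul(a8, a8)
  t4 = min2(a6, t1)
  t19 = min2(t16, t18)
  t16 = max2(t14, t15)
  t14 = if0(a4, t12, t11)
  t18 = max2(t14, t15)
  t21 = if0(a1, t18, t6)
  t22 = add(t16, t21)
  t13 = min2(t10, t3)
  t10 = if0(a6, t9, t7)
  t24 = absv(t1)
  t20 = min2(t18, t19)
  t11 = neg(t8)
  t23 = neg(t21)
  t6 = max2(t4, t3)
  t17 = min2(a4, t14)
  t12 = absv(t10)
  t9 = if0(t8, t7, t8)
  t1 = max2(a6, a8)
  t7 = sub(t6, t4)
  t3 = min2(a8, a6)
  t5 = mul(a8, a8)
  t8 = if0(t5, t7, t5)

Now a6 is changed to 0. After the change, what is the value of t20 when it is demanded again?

t20 now evaluates to 16.
The important point: the flipped condition redirects demand; t1, t3, t4, t6, t7 are left stale, never re-checked.

Initial pass — values computed on the first demand:
  t1 = max2(9, -4) = 9
  t3 = min2(-4, 9) = -4
  t4 = min2(9, 9) = 9
  t5 = mul(-4, -4) = 16
  t6 = max2(9, -4) = 9
  t7 = sub(9, 9) = 0
  t8 = if0(t5=16 -> else branch t5) = 16
  t10 = if0(a6=9 -> else branch t7) = 0
  t11 = neg(16) = -16
  t12 = absv(0) = 0
  t14 = if0(a4=3 -> else branch t11) = -16
  t15 = if0(t14=-16 -> else branch t12) = 0
  t16 = max2(-16, 0) = 0
  t18 = max2(-16, 0) = 0
  t19 = min2(0, 0) = 0
  t20 = min2(0, 0) = 0

Second demand — change propagation:
  t1: dirty yet unreached — the second evaluation never asks for it.
  t3: dirty yet unreached — the second evaluation never asks for it.
  t4: dirty yet unreached — the second evaluation never asks for it.
  t6: dirty yet unreached — the second evaluation never asks for it.
  t7: dirty yet unreached — the second evaluation never asks for it.
  t9: newly demanded (no cache) — executes and yields 16.
  t10: re-runs because a6 9->0; new result 16.
  t12: re-runs because t10 0->16; new result 16.
  t15: re-runs because t12 0->16; new result 16.
  t16: re-runs because t15 0->16; new result 16.
  t18: re-runs because t15 0->16; new result 16.
  t19: re-runs because t16 0->16; t18 0->16; new result 16.
  t20: re-runs because t18 0->16; t19 0->16; new result 16.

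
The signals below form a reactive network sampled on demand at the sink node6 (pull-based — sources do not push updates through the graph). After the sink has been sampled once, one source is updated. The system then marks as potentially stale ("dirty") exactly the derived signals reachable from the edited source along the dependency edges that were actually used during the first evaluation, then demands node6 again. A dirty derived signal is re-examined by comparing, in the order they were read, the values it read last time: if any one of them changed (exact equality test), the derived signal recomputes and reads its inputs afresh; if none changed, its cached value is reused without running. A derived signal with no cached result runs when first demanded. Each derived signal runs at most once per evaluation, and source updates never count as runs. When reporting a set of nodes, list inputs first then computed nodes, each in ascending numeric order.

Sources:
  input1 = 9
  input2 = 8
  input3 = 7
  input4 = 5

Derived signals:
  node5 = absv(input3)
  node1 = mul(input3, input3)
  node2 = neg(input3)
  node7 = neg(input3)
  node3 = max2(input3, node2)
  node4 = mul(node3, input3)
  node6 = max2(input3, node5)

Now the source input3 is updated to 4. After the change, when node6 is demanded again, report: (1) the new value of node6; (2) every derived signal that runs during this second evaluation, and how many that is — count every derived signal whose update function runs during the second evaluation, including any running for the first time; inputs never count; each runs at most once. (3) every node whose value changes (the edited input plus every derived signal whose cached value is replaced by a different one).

node6 now evaluates to 4.
Run set: node5, node6 (2 run).
Changed values: input3, node5, node6.

Initial pass — values computed on the first demand:
  node5 = absv(7) = 7
  node6 = max2(7, 7) = 7

Second demand — change propagation:
  node5: re-runs because input3 7->4; new result 4.
  node6: re-runs because input3 7->4; node5 7->4; new result 4.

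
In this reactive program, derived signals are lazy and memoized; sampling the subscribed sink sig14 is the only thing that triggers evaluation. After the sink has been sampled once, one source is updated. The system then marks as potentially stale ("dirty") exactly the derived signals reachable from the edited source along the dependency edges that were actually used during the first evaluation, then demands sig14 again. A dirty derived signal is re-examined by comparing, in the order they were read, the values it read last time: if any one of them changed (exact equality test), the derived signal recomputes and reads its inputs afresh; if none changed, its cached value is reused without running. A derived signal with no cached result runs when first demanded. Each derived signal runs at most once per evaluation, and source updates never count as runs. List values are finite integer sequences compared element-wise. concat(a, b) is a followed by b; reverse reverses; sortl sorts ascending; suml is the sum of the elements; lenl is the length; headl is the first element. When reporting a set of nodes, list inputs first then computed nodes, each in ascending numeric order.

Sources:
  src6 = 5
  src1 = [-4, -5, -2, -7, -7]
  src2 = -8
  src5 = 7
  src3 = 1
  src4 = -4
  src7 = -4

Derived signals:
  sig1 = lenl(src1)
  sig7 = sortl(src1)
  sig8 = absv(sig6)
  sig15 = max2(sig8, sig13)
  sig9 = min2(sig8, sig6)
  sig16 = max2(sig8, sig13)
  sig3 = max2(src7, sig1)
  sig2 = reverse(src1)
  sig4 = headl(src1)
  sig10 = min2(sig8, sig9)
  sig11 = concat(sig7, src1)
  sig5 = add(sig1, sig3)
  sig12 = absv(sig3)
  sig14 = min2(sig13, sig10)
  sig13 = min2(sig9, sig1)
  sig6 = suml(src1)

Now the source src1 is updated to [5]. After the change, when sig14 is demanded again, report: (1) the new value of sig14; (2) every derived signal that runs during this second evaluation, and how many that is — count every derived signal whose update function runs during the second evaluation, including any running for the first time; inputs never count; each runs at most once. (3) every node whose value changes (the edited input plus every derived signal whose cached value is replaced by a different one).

Demanding sig14 again yields 1.
7 derived signals run: sig1, sig6, sig8, sig9, sig10, sig13, sig14.
The nodes whose values change: src1, sig1, sig6, sig8, sig9, sig10, sig13, sig14.

First demand of the output computes:
  sig1 = lenl([-4, -5, -2, -7, -7]) = 5
  sig6 = suml([-4, -5, -2, -7, -7]) = -25
  sig8 = absv(-25) = 25
  sig9 = min2(25, -25) = -25
  sig10 = min2(25, -25) = -25
  sig13 = min2(-25, 5) = -25
  sig14 = min2(-25, -25) = -25

After the edit, cleaning proceeds:
  sig1: a read changed (src1 [-4, -5, -2, -7, -7]->[5]) — executes, giving 1.
  sig6: a read changed (src1 [-4, -5, -2, -7, -7]->[5]) — executes, giving 5.
  sig8: a read changed (sig6 -25->5) — executes, giving 5.
  sig9: a read changed (sig8 25->5; sig6 -25->5) — executes, giving 5.
  sig10: a read changed (sig8 25->5; sig9 -25->5) — executes, giving 5.
  sig13: a read changed (sig9 -25->5; sig1 5->1) — executes, giving 1.
  sig14: a read changed (sig13 -25->1; sig10 -25->5) — executes, giving 1.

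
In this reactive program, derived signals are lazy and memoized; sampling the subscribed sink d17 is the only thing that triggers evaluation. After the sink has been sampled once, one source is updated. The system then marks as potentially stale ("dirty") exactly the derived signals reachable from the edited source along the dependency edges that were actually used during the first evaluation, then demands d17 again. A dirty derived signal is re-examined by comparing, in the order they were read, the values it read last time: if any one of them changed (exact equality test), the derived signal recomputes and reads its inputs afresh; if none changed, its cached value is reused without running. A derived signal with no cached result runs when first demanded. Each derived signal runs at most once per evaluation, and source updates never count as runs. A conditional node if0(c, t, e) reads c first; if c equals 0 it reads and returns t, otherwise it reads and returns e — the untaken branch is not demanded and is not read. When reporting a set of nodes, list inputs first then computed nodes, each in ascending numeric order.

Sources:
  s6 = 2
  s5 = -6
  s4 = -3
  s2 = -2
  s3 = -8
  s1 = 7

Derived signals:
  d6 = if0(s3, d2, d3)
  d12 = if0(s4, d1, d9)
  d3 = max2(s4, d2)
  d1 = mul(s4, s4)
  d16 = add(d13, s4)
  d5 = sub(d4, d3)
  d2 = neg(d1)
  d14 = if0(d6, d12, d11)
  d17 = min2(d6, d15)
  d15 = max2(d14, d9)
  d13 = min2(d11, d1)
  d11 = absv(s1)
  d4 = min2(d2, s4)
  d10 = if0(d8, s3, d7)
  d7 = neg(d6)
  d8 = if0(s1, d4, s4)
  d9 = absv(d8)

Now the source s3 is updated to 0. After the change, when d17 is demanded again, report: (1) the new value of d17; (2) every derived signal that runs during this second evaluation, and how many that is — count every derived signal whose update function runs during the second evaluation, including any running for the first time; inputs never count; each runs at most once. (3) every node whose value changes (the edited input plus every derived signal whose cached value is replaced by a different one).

First demand of the output computes:
  d1 = mul(-3, -3) = 9
  d2 = neg(9) = -9
  d3 = max2(-3, -9) = -3
  d6 = if0(s3=-8 -> else branch d3) = -3
  d8 = if0(s1=7 -> else branch s4) = -3
  d9 = absv(-3) = 3
  d11 = absv(7) = 7
  d14 = if0(d6=-3 -> else branch d11) = 7
  d15 = max2(7, 3) = 7
  d17 = min2(-3, 7) = -3

After the edit, cleaning proceeds:
  d6: a read changed (s3 -8->0) — executes, giving -9.
  d14: a read changed (d6 -3->-9) — executes, giving 7 — identical to its old value.
  d15: dirty, but its reads are unchanged (d14 unchanged, d9 unchanged); cached 7 stands.
  d17: a read changed (d6 -3->-9) — executes, giving -9.

Note where the cutoff bites: d15 is checked, finds nothing changed, and keeps its cache.

Demanding d17 again yields -9.
3 derived signals run: d6, d14, d17.
The nodes whose values change: s3, d6, d17.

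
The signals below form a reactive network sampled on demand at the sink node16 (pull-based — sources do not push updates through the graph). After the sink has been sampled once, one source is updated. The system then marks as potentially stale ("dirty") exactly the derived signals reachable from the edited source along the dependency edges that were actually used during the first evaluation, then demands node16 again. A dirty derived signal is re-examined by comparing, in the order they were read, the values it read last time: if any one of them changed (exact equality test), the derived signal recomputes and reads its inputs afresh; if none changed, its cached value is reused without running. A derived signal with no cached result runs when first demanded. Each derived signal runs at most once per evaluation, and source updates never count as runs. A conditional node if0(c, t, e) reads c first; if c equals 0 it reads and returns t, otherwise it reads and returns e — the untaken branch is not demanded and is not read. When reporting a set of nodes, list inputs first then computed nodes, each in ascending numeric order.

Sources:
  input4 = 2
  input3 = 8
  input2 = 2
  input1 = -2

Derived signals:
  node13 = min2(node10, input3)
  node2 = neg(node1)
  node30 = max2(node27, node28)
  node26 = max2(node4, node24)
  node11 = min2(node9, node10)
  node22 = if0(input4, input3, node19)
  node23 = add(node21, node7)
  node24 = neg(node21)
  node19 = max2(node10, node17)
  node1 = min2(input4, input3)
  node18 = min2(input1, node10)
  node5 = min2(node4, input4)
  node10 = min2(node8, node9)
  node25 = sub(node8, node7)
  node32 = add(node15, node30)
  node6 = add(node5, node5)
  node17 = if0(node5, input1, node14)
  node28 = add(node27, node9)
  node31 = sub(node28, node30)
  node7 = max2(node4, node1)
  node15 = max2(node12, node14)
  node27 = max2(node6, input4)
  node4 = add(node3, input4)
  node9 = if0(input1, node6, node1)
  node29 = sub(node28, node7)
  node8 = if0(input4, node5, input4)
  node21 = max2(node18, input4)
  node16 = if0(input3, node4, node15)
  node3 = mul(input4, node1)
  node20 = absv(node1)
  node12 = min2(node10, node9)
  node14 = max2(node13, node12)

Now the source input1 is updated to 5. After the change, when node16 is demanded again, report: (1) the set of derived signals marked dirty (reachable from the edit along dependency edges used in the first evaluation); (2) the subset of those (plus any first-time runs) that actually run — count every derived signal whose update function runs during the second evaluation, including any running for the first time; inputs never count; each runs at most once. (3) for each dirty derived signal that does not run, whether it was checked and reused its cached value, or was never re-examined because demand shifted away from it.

Dirty set: node9, node10, node12, node13, node14, node15, node16.
Run set: node9 (1 run).
Re-examined without running (cache reused): node10, node12, node13, node14, node15, node16.
The important point: node9 recomputes to an identical value, and the output ends up unchanged.

Initial pass — values computed on the first demand:
  node1 = min2(2, 8) = 2
  node8 = if0(input4=2 -> else branch input4) = 2
  node9 = if0(input1=-2 -> else branch node1) = 2
  node10 = min2(2, 2) = 2
  node12 = min2(2, 2) = 2
  node13 = min2(2, 8) = 2
  node14 = max2(2, 2) = 2
  node15 = max2(2, 2) = 2
  node16 = if0(input3=8 -> else branch node15) = 2

Second demand — change propagation:
  node9: re-runs because input1 -2->5; new result 2 (unchanged).
  node10: re-examined; everything it read last time is the same (node8 unchanged, node9 unchanged) — cache 2 kept, no run.
  node12: re-examined; everything it read last time is the same (node10 unchanged, node9 unchanged) — cache 2 kept, no run.
  node13: re-examined; everything it read last time is the same (node10 unchanged, input3 unchanged) — cache 2 kept, no run.
  node14: re-examined; everything it read last time is the same (node13 unchanged, node12 unchanged) — cache 2 kept, no run.
  node15: re-examined; everything it read last time is the same (node12 unchanged, node14 unchanged) — cache 2 kept, no run.
  node16: re-examined; everything it read last time is the same (input3 unchanged, node15 unchanged) — cache 2 kept, no run.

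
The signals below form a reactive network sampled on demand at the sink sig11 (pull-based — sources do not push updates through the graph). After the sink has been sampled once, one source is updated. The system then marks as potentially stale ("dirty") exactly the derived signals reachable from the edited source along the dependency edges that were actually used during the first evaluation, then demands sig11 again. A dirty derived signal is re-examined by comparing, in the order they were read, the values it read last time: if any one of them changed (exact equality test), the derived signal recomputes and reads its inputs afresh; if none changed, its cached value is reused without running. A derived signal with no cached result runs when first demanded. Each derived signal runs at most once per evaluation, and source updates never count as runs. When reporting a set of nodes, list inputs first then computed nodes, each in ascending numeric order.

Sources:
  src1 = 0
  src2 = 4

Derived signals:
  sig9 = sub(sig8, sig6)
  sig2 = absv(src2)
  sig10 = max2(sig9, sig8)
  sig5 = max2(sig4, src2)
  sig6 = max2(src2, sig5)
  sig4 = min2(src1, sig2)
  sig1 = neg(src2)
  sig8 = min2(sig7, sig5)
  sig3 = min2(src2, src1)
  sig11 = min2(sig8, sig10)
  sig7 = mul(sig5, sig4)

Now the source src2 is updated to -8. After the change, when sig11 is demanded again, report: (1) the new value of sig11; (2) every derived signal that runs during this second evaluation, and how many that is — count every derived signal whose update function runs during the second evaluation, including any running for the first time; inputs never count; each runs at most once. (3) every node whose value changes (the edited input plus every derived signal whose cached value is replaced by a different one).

sig11 now evaluates to 0.
Run set: sig2, sig4, sig5, sig6, sig7, sig8, sig9, sig10 (8 run).
Changed values: src2, sig2, sig5, sig6, sig9.
The important point: at sig11 every value read last time is unchanged, so the dirty flag clears without a run.

Initial pass — values computed on the first demand:
  sig2 = absv(4) = 4
  sig4 = min2(0, 4) = 0
  sig5 = max2(0, 4) = 4
  sig6 = max2(4, 4) = 4
  sig7 = mul(4, 0) = 0
  sig8 = min2(0, 4) = 0
  sig9 = sub(0, 4) = -4
  sig10 = max2(-4, 0) = 0
  sig11 = min2(0, 0) = 0

Second demand — change propagation:
  sig2: re-runs because src2 4->-8; new result 8.
  sig4: re-runs because sig2 4->8; new result 0 (unchanged).
  sig5: re-runs because src2 4->-8; new result 0.
  sig6: re-runs because src2 4->-8; sig5 4->0; new result 0.
  sig7: re-runs because sig5 4->0; new result 0 (unchanged).
  sig8: re-runs because sig5 4->0; new result 0 (unchanged).
  sig9: re-runs because sig6 4->0; new result 0.
  sig10: re-runs because sig9 -4->0; new result 0 (unchanged).
  sig11: re-examined; everything it read last time is the same (sig8 unchanged, sig10 unchanged) — cache 0 kept, no run.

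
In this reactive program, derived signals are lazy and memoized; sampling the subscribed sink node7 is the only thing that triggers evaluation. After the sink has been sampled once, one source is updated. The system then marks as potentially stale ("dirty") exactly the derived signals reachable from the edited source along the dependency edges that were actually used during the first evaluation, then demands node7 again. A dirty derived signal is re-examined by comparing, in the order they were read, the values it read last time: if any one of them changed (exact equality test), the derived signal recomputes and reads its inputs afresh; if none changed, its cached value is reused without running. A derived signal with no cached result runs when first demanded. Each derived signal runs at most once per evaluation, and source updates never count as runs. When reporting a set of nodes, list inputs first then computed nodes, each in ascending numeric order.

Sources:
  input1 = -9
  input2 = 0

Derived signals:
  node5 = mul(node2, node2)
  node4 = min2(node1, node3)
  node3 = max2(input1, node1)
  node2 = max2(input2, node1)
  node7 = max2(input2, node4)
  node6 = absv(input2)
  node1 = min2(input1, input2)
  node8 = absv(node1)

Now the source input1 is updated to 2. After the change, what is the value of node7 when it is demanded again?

First demand of the output computes:
  node1 = min2(-9, 0) = -9
  node3 = max2(-9, -9) = -9
  node4 = min2(-9, -9) = -9
  node7 = max2(0, -9) = 0

After the edit, cleaning proceeds:
  node1: a read changed (input1 -9->2) — executes, giving 0.
  node3: a read changed (input1 -9->2; node1 -9->0) — executes, giving 2.
  node4: a read changed (node1 -9->0; node3 -9->2) — executes, giving 0.
  node7: a read changed (node4 -9->0) — executes, giving 0 — identical to its old value.

Demanding node7 again yields 0.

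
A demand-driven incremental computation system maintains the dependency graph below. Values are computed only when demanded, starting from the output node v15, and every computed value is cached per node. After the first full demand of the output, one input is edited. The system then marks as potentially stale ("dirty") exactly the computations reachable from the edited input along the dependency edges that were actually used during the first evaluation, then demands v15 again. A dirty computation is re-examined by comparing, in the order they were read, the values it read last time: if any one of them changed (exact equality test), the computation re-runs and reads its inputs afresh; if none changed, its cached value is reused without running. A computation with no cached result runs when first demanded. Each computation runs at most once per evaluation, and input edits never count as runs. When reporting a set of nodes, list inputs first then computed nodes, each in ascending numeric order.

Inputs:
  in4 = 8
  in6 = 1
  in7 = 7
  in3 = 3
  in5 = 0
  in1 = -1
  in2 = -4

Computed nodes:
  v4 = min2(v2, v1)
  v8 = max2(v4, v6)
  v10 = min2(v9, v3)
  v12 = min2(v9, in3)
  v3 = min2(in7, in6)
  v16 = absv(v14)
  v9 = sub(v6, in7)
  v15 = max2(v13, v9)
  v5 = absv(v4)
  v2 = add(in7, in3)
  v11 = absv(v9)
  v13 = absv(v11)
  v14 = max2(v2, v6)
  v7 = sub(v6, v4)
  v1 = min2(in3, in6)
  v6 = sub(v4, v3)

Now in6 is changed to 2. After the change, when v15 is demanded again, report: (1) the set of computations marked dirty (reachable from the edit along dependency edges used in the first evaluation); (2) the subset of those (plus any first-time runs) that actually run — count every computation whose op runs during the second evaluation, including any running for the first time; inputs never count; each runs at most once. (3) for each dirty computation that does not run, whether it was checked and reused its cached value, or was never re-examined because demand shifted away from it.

Marked dirty: v1, v3, v4, v6, v9, v11, v13, v15.
Computations that run: v1, v3, v4, v6 — 4 in total.
Checked but reused from cache: v9, v11, v13, v15.
Key observation: the change is absorbed at v6 — it re-runs but produces the same value, and the output's value is unchanged.

First evaluation (everything demanded from the output):
  v1 = min2(3, 1) = 1
  v2 = add(7, 3) = 10
  v3 = min2(7, 1) = 1
  v4 = min2(10, 1) = 1
  v6 = sub(1, 1) = 0
  v9 = sub(0, 7) = -7
  v11 = absv(-7) = 7
  v13 = absv(7) = 7
  v15 = max2(7, -7) = 7

Propagation after the edit:
  v1: runs — in6 1->2; result 2.
  v3: runs — in6 1->2; result 2.
  v4: runs — v1 1->2; result 2.
  v6: runs — v4 1->2; v3 1->2; result 0 (same value as before).
  v9: checked — values it read are unchanged (v6 unchanged, in7 unchanged); reused cached -7 without running.
  v11: checked — values it read are unchanged (v9 unchanged); reused cached 7 without running.
  v13: checked — values it read are unchanged (v11 unchanged); reused cached 7 without running.
  v15: checked — values it read are unchanged (v13 unchanged, v9 unchanged); reused cached 7 without running.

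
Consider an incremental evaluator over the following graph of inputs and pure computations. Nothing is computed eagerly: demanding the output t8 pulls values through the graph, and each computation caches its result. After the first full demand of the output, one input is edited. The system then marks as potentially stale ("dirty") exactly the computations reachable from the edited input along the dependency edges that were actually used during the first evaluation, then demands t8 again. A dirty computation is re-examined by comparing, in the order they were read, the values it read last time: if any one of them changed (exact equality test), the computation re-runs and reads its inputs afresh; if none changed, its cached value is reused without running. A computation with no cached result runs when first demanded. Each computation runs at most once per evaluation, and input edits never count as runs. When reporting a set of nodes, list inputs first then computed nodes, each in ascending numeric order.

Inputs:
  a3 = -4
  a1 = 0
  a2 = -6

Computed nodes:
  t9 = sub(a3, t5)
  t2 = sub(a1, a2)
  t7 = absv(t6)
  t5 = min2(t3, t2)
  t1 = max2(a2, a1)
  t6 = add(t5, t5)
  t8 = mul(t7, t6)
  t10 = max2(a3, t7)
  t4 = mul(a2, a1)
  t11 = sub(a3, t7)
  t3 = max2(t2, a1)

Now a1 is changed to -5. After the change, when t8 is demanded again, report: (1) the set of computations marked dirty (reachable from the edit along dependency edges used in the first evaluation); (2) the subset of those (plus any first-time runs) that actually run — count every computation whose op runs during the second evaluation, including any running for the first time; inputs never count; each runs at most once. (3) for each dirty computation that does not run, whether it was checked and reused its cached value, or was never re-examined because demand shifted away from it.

Initial pass — values computed on the first demand:
  t2 = sub(0, -6) = 6
  t3 = max2(6, 0) = 6
  t5 = min2(6, 6) = 6
  t6 = add(6, 6) = 12
  t7 = absv(12) = 12
  t8 = mul(12, 12) = 144

Second demand — change propagation:
  t2: re-runs because a1 0->-5; new result 1.
  t3: re-runs because t2 6->1; a1 0->-5; new result 1.
  t5: re-runs because t3 6->1; t2 6->1; new result 1.
  t6: re-runs because t5 6->1; t5 6->1; new result 2.
  t7: re-runs because t6 12->2; new result 2.
  t8: re-runs because t7 12->2; t6 12->2; new result 4.

Dirty set: t2, t3, t5, t6, t7, t8.
Run set: t2, t3, t5, t6, t7, t8 (6 run).
All dirty computations ended up running.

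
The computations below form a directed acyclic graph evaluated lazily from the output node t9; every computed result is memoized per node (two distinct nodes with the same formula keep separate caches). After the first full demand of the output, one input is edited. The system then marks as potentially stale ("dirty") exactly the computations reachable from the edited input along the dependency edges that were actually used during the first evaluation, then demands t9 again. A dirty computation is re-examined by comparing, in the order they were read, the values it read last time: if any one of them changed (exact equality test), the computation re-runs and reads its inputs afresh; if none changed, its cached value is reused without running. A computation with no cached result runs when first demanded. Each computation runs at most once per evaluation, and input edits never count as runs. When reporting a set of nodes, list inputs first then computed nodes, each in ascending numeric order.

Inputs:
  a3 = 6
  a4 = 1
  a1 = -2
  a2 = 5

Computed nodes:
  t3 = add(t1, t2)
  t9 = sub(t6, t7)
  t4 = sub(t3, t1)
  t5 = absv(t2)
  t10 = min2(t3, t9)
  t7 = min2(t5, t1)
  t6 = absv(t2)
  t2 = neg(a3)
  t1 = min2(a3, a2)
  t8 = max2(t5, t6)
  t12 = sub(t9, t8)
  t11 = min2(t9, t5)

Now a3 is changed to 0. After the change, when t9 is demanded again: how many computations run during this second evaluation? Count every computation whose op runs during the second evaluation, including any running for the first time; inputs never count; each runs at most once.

6 computations run: t1, t2, t5, t6, t7, t9.

First demand of the output computes:
  t1 = min2(6, 5) = 5
  t2 = neg(6) = -6
  t5 = absv(-6) = 6
  t6 = absv(-6) = 6
  t7 = min2(6, 5) = 5
  t9 = sub(6, 5) = 1

After the edit, cleaning proceeds:
  t1: a read changed (a3 6->0) — executes, giving 0.
  t2: a read changed (a3 6->0) — executes, giving 0.
  t5: a read changed (t2 -6->0) — executes, giving 0.
  t6: a read changed (t2 -6->0) — executes, giving 0.
  t7: a read changed (t5 6->0; t1 5->0) — executes, giving 0.
  t9: a read changed (t6 6->0; t7 5->0) — executes, giving 0.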